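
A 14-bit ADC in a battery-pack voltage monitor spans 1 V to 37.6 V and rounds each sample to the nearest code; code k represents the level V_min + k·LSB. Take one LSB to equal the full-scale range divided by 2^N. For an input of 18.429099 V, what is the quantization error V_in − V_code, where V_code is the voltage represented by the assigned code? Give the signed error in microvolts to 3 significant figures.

+315 µV

The full-scale span is 37.6 − (1) = 36.6 V. LSB = 36.6 V / 2^14 ≈ 2.234 mV.
(18.429099 − (1)) / LSB = 17.429099 × 16384/36.6 = 7802.1409. Nearest integer: k = 7802.
V_code = V_min + k × range/2^14 = 1 + 7802 × 36.6/16384 = 18.428784180 V.
V_in − V_code = 18.429099 − (18.428784180) = +315 µV.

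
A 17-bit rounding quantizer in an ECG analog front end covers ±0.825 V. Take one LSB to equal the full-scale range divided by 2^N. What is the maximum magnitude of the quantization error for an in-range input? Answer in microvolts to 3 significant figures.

Full-scale range = 0.825 V − (-0.825 V) = 1.65 V.
LSB = 1.65 V / 2^17 = 12.589 µV.
|e|_max = LSB/2 = 6.29 µV.

6.29 µV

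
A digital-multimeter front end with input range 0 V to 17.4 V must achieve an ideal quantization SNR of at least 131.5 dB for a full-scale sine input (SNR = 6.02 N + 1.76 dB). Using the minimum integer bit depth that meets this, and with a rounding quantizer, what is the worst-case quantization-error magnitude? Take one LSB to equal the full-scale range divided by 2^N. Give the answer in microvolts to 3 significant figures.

2.07 µV

Full-scale range = 17.4 V.
N ≥ (131.5 − 1.76)/6.02 = 21.551 → N_min = 22.
LSB = 17.4 V ÷ 2^22 = 17.4/4194304 V = 4.1485 µV.
|e|_max = LSB/2 = 2.07 µV.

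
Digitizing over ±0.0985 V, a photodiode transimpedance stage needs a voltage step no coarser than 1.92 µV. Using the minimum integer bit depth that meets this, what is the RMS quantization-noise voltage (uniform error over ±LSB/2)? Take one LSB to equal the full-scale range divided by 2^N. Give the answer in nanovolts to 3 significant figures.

Full-scale range = 0.0985 V − (-0.0985 V) = 0.197 V.
Levels needed ≥ 0.197/1.92 µV = 102600. 2^17 = 131072 suffices, so N_min = 17.
LSB = 0.197 V / 2^17 = 1.5030 µV.
RMS noise = LSB/√12 = 434 nV.

434 nV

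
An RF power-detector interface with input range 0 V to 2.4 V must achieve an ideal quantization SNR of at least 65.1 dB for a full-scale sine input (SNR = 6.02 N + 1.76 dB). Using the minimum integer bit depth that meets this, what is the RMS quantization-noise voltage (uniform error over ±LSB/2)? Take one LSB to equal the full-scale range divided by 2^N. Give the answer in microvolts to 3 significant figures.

Full-scale range = 2.4 V.
Solving 6.02 N ≥ 65.1 − 1.76: N ≥ 10.522. Round up → N = 11.
LSB = 2.4 V ÷ 2^11 = 2.4/2048 V = 1.1719 mV.
σ_q = LSB/√12 = 1.1719 mV/3.4641 = 338 µV.

338 µV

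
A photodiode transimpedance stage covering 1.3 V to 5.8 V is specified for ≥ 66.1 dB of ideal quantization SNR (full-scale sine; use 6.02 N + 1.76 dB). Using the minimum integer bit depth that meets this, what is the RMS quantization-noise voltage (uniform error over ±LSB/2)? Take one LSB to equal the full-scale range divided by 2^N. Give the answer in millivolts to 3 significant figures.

Full-scale range = 5.8 V − (1.3 V) = 4.5 V.
Required N = ⌈(66.1 − 1.76)/6.02⌉ = ⌈10.688⌉ = 11.
LSB = 4.5 V / 2^11 = 2.1973 mV.
σ_q = LSB/√12 = 2.1973 mV/3.4641 = 0.634 mV.

0.634 mV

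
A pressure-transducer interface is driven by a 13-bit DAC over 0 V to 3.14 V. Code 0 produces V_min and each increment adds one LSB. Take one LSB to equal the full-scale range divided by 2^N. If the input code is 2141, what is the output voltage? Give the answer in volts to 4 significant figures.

Full-scale range = 3.14 V. LSB = 3.14 V / 2^13.
Output = V_min + (2141/8192) × range = 0 + 0.261353 × 3.14 V
      = 0 + 0.820647 = 0.820647 V.

0.8206 V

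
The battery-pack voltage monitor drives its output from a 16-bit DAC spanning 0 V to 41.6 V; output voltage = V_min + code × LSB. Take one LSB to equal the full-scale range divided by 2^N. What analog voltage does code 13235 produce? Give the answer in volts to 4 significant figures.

8.401 V

Full-scale range = 41.6 V. LSB = 41.6 V / 2^16.
Output = V_min + (13235/65536) × range = 0 + 0.201950 × 41.6 V
      = 0 V + 8.40112 V = 8.40112 V.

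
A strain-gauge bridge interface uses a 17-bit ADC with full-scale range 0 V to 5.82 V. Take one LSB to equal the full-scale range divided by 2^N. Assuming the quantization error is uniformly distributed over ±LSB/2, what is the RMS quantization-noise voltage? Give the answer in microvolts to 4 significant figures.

Range is 5.82 V.
Step size = 5.82/131072 V = 44.4031 µV.
RMS of a uniform error over width LSB is LSB/√12 = 12.82 µV.

12.82 µV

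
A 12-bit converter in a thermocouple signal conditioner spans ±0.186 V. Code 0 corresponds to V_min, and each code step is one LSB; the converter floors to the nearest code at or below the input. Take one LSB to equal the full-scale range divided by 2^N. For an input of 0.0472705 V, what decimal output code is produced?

2568

Span: 0.186 V − (-0.186 V) = 0.372 V. LSB = 0.372 V / 2^12 ≈ 90.82 µV.
V_in − V_min = 0.0472705 − (-0.186) = 0.2332705 V.
Divide by LSB: 0.2332705 × 4096/0.372 = 2568.4838.
Truncating gives code 2568.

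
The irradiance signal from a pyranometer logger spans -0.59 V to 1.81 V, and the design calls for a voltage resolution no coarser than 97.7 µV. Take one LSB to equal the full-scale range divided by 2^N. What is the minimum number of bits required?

15 bits

Full-scale range = 1.81 V − (-0.59 V) = 2.4 V.
Need 2^N ≥ 2.4 V / 97.7 µV = 24560 → N_min = 15.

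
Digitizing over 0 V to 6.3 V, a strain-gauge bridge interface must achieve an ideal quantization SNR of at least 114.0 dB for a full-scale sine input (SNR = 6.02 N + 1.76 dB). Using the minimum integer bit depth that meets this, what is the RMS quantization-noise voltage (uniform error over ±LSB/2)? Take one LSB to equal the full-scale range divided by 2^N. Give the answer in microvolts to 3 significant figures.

3.47 µV

Full-scale range = 6.3 V.
Required N = ⌈(114.0 − 1.76)/6.02⌉ = ⌈18.645⌉ = 19.
LSB = 6.3 V ÷ 2^19 = 6.3/524288 V = 12.016 µV.
V_rms = LSB/√12 = 3.47 µV.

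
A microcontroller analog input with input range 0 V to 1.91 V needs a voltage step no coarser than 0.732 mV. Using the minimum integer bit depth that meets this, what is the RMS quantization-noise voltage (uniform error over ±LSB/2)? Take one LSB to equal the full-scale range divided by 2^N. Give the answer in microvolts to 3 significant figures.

135 µV

Span = 1.91 V.
Need 2^N ≥ 1.91 V / 0.732 mV = 2609 → N_min = 12.
LSB = 1.91 V / 2^12 = 466.31 µV.
σ_q = LSB/√12 = 466.31 µV/3.4641 = 135 µV.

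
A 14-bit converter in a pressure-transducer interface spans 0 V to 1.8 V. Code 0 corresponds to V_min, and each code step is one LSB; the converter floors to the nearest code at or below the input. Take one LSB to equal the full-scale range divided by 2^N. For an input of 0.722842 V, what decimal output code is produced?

Full-scale range = 1.8 V. LSB = 1.8 V / 2^14 ≈ 109.9 µV.
(V_in − V_min) × 2^14/range = (0.722842 − (0)) × 16384/1.8 = 6579.469.
Floor → code = 6579.

6579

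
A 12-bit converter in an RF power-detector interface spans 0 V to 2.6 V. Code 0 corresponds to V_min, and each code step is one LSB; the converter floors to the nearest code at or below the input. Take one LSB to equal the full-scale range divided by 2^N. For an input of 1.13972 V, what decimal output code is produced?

1795

Span = 2.6 V. LSB = 2.6 V / 2^12 ≈ 0.6348 mV.
code = ⌊(V_in − V_min)/LSB⌋ = ⌊(V_in − V_min) × 2^12 / range⌋
     = ⌊(1.13972 − (0)) × 4096 / 2.6⌋ = ⌊1.13972 × 4096/2.6⌋
     = ⌊1795.497⌋ = 1795.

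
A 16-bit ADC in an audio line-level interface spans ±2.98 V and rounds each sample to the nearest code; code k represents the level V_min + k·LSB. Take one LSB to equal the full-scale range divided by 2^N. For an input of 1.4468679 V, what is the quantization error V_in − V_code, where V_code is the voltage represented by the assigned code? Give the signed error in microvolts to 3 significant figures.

Range = 2.98 − (-2.98) = 5.96 V. LSB = 5.96 V / 2^16 ≈ 90.94 µV.
Position in LSBs: (1.4468679 − (-2.98)) × 65536/5.96 = 48677.7206; rounding gives k = 48678.
Reconstructed level: -2.98 + 48678 × 5.96/65536 V = 1.4468933105 V.
Error = V_in − V_code = 1.4468679 − (1.4468933105) = −25.4 µV.

−25.4 µV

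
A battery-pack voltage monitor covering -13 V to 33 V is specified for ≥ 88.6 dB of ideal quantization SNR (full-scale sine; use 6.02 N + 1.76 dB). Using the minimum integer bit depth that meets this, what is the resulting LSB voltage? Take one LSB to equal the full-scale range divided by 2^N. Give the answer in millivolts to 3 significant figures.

1.40 mV

Full-scale range = 33 V − (-13 V) = 46 V.
6.02 N + 1.76 ≥ 88.6 gives N ≥ 14.425, so the minimum integer is 15.
LSB = 46 V ÷ 2^15 = 46/32768 V = 1.40 mV.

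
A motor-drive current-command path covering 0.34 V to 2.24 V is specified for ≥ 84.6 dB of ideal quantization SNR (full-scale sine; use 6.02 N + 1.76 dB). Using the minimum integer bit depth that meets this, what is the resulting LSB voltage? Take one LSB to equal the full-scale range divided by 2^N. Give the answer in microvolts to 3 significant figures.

Range = 2.24 − (0.34) = 1.9 V.
Solving 6.02 N ≥ 84.6 − 1.76: N ≥ 13.761. Round up → N = 14.
Step size = 1.9/16384 V = 116 µV.

116 µV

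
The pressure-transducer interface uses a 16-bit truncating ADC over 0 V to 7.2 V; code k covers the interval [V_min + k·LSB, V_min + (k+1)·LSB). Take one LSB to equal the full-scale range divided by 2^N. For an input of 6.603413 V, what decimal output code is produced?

60105

Range is 7.2 V. LSB = 7.2 V / 2^16 ≈ 109.9 µV.
(V_in − V_min) × 2^16/range = (6.603413 − (0)) × 65536/7.2 = 60105.733.
Floor → code = 60105.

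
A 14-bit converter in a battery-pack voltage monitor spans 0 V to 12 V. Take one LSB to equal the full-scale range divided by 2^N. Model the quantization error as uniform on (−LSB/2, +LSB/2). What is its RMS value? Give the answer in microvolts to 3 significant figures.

V_FS = 12 V.
Step size = 12/16384 V = 0.73242 mV.
For a uniform distribution on [−LSB/2, +LSB/2], V_rms = LSB/√12 = 0.73242 mV/3.4641 = 211 µV.

211 µV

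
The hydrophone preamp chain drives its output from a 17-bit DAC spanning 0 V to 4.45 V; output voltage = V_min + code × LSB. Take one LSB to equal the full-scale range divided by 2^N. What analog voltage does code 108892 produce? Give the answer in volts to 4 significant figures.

Span = 4.45 V. LSB = 4.45 V / 2^17.
V_out = V_min + code × LSB = 0 V + 108892 × 4.45 V / 131072
      = 0 V + 3.69697 V = 3.69697 V.

3.697 V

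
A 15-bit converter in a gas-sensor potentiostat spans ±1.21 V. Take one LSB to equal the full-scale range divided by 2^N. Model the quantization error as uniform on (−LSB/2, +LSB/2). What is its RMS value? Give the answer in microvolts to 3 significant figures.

The full-scale span is 1.21 − (-1.21) = 2.42 V.
LSB = 2.42 V / 2^15 = 73.853 µV.
RMS of a uniform error over width LSB is LSB/√12 = 21.3 µV.

21.3 µV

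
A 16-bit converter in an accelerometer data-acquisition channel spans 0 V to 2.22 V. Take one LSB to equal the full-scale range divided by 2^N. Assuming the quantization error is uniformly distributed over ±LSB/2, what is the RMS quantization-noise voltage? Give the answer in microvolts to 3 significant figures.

9.78 µV

Range is 2.22 V.
One LSB is 2.22 V / 65536 = 33.875 µV.
For a uniform distribution on [−LSB/2, +LSB/2], V_rms = LSB/√12 = 33.875 µV/3.4641 = 9.78 µV.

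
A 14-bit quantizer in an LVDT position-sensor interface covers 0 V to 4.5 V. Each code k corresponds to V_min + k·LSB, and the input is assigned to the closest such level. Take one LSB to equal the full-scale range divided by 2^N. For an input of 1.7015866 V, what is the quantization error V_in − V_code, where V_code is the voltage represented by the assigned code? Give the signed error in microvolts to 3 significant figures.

+79.0 µV

Full-scale range = 4.5 V. LSB = 4.5 V / 2^14 ≈ 274.7 µV.
Position in LSBs: (1.7015866 − (0)) × 16384/4.5 = 6195.2877; rounding gives k = 6195.
Reconstructed level: 0 + 6195 × 4.5/16384 V = 1.7015075684 V.
V_in − V_code = 1.7015866 − (1.7015075684) = +79.0 µV.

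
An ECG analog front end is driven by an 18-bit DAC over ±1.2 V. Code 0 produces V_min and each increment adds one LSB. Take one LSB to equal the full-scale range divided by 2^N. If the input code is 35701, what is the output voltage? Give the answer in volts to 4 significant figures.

-0.8731 V

The full-scale span is 1.2 − (-1.2) = 2.4 V. LSB = 2.4 V / 2^18.
V_out = -1.2 + 35701 × (2.4/262144) V
      = -1.2 V + 0.326852 V = -0.873148 V.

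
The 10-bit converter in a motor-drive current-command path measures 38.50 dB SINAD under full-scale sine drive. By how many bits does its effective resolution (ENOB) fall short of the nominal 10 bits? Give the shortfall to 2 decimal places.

ENOB = (SINAD − 1.76)/6.02 = (38.50 − 1.76)/6.02 = 6.1030 bits.
Lost resolution: 10 − 6.1030 = 3.8970 bits.

3.90 bits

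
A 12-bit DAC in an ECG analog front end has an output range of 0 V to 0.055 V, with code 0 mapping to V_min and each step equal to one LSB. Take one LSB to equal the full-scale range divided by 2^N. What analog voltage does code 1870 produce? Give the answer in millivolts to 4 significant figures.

25.11 mV

Full-scale range = 0.055 V. LSB = 0.055 V / 2^12.
V_out = V_min + code × LSB = 0 V + 1870 × 0.055 V / 4096
      = 0 + 0.0251099 = 0.0251099 V.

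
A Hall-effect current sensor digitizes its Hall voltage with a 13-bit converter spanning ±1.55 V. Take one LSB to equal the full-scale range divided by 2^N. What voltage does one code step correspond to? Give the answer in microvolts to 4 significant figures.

Full-scale range = 1.55 V − (-1.55 V) = 3.1 V.
2^13 = 8192 levels.
Step size = 3.1/8192 V = 378.4 µV.

378.4 µV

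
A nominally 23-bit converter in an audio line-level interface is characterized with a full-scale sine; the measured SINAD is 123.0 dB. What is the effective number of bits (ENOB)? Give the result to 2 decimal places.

(123.0 − 1.76) / 6.02 = 121.24/6.02 = 20.1395 effective bits.

20.14 bits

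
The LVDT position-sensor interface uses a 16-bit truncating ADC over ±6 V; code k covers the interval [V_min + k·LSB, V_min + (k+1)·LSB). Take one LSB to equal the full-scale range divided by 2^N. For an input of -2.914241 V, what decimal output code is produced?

16852

The full-scale span is 6 − (-6) = 12 V. LSB = 12 V / 2^16 ≈ 183.1 µV.
(V_in − V_min) × 2^16/range = (-2.914241 − (-6)) × 65536/12 = 16852.358.
Floor → code = 16852.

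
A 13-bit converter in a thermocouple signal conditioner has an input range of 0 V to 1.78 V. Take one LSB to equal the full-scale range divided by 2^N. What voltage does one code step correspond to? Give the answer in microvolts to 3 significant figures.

Full-scale range = 1.78 V.
2^13 = 8192 levels.
LSB = 1.78 V / 2^13 = 217 µV.

217 µV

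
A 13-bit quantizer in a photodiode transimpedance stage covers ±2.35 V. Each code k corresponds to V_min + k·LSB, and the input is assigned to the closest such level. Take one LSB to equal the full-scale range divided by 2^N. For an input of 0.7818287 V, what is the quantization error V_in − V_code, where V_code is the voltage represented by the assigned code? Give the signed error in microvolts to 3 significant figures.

−166 µV

Full-scale range = 2.35 V − (-2.35 V) = 4.7 V. LSB = 4.7 V / 2^13 ≈ 0.5737 mV.
Position in LSBs: (0.7818287 − (-2.35)) × 8192/4.7 = 5458.7108; rounding gives k = 5459.
Reconstructed level: -2.35 + 5459 × 4.7/8192 V = 0.7819946289 V.
e = 0.7818287 − (0.7819946289) = −166 µV.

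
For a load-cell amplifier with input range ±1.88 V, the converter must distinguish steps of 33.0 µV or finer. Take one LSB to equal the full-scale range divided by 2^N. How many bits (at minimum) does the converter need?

Range = 1.88 − (-1.88) = 3.76 V.
3.76 V / 33.0 µV = 113900. Since 2^16 = 65536 and 2^17 = 131072, N = 17.

17 bits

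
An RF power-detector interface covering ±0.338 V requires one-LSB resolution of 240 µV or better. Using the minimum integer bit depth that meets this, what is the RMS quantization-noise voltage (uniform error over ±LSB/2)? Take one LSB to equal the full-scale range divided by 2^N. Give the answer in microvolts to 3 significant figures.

47.6 µV

The full-scale span is 0.338 − (-0.338) = 0.676 V.
0.676 V / 240 µV = 2817. Since 2^11 = 2048 and 2^12 = 4096, N = 12.
Step size = 0.676/4096 V = 165.04 µV.
V_rms = LSB/√12 = 47.6 µV.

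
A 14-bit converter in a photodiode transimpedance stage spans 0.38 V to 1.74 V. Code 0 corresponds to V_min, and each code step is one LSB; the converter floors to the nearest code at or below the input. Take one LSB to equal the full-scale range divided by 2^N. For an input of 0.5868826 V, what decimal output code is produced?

2492

Range = 1.74 − (0.38) = 1.36 V. LSB = 1.36 V / 2^14 ≈ 83.01 µV.
V_in − V_min = 0.5868826 − (0.38) = 0.2068826 V.
Divide by LSB: 0.2068826 × 16384/1.36 = 2492.3269.
Truncating gives code 2492.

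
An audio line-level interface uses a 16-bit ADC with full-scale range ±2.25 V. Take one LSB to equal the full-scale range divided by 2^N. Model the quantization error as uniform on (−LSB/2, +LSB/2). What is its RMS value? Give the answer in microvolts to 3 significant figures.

19.8 µV

The full-scale span is 2.25 − (-2.25) = 4.5 V.
LSB = 4.5 V / 2^16 = 68.665 µV.
For a uniform distribution on [−LSB/2, +LSB/2], V_rms = LSB/√12 = 68.665 µV/3.4641 = 19.8 µV.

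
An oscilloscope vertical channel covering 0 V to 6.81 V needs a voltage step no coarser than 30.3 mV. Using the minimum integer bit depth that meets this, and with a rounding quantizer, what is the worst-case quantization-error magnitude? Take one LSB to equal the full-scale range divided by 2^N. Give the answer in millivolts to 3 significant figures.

Span = 6.81 V.
Need 2^N ≥ 6.81 V / 30.3 mV = 224.8 → N_min = 8.
LSB = 6.81 V ÷ 2^8 = 6.81/256 V = 26.602 mV.
Max error for round-to-nearest is LSB/2 = 13.3 mV.

13.3 mV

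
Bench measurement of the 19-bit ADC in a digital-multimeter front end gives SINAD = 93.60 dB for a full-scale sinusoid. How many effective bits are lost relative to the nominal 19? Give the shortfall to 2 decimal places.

N_eff = (93.60 − 1.76)/6.02 = 15.2558 bits.
Lost resolution: 19 − 15.2558 = 3.7442 bits.

3.74 bits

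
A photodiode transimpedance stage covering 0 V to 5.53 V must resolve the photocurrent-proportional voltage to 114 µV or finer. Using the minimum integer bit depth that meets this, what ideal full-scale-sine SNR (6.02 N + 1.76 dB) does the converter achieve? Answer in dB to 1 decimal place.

98.1 dB

V_FS = 5.53 V.
Levels needed ≥ 5.53/114 µV = 48510. 2^16 = 65536 suffices, so N_min = 16.
SNR = 6.02 × 16 + 1.76 = 98.08 dB.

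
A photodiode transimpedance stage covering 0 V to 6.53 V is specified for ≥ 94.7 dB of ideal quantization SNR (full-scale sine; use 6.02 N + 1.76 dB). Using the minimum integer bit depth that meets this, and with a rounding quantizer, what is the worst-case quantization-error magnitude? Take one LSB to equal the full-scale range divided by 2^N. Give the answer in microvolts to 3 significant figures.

Full-scale range = 6.53 V.
N ≥ (94.7 − 1.76)/6.02 = 15.439 → N_min = 16.
LSB = 6.53 V / 2^16 = 99.640 µV.
Max error for round-to-nearest is LSB/2 = 49.8 µV.

49.8 µV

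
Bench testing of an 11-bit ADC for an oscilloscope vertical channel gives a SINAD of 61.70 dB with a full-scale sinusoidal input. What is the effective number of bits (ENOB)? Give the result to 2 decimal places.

9.96 bits

Inverting SNR = 6.02 N + 1.76: N_eff = (61.70 − 1.76)/6.02 = 9.9568.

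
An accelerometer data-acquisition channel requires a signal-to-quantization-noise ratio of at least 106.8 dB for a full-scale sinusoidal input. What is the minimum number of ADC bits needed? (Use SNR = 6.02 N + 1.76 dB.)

18 bits

Solving 6.02 N ≥ 106.8 − 1.76: N ≥ 17.449. Round up → N = 18.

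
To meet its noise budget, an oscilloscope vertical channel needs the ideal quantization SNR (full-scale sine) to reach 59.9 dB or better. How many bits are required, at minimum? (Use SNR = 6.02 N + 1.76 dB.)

10 bits

Required N = ⌈(59.9 − 1.76)/6.02⌉ = ⌈9.658⌉ = 10.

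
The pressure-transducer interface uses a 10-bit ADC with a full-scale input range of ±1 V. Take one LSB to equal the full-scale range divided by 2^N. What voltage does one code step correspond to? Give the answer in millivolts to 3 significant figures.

The full-scale span is 1 − (-1) = 2 V.
Number of codes = 2^10 = 1024.
LSB = 2 V ÷ 2^10 = 2/1024 V = 1.95 mV.

1.95 mV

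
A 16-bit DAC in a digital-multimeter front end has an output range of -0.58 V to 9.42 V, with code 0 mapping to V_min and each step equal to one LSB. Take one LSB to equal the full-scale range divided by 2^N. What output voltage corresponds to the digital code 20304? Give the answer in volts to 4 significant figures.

2.518 V

Span: 9.42 V − (-0.58 V) = 10 V. LSB = 10 V / 2^16.
Output = V_min + (20304/65536) × range = -0.58 + 0.309814 × 10 V
      = -0.58 + 3.09814 = 2.51814 V.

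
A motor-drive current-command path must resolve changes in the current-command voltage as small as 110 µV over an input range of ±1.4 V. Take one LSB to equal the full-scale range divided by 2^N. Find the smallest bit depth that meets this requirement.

The full-scale span is 1.4 − (-1.4) = 2.8 V.
Required number of levels: 2.8/110 µV = 25455; smallest N with 2^N ≥ that is 15.

15 bits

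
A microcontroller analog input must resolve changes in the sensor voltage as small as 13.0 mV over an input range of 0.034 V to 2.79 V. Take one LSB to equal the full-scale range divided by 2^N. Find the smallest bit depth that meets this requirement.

8 bits

Span: 2.79 V − (0.034 V) = 2.756 V.
Need 2^N ≥ 2.756 V / 13.0 mV = 212.0 → N_min = 8.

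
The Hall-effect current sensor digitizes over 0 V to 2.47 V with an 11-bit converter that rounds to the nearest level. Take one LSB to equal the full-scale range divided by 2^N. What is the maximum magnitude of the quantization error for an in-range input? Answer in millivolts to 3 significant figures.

0.603 mV

Range is 2.47 V.
One LSB is 2.47 V / 2048 = 1.2061 mV.
Worst-case error for round-to-nearest is half an LSB: 0.603 mV.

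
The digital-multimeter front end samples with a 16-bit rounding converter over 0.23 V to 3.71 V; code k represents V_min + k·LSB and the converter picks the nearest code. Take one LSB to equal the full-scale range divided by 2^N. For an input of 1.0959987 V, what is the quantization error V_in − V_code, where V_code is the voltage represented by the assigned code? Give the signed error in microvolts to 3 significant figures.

−18.8 µV

The full-scale span is 3.71 − (0.23) = 3.48 V. LSB = 3.48 V / 2^16 ≈ 53.10 µV.
Position in LSBs: (1.0959987 − (0.23)) × 65536/3.48 = 16308.6468; rounding gives k = 16309.
Reconstructed level: 0.23 + 16309 × 3.48/65536 V = 1.0960174561 V.
e = 1.0959987 − (1.0960174561) = −18.8 µV.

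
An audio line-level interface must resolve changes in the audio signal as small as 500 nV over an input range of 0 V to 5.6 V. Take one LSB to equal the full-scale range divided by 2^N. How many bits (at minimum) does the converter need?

24 bits

Full-scale range = 5.6 V.
Required number of levels: 5.6/0.500 µV = 1.1200e7; smallest N with 2^N ≥ that is 24.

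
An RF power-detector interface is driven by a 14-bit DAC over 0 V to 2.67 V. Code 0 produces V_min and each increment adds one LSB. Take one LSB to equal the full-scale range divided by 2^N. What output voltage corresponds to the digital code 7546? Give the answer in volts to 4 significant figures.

1.230 V

Range is 2.67 V. LSB = 2.67 V / 2^14.
V_out = V_min + code × LSB = 0 V + 7546 × 2.67 V / 16384
      = 0 V + 1.22973 V = 1.22973 V.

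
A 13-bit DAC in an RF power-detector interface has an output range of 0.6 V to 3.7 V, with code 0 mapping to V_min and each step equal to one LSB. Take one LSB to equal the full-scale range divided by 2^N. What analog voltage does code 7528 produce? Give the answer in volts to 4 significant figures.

Full-scale range = 3.7 V − (0.6 V) = 3.1 V. LSB = 3.1 V / 2^13.
V_out = 0.6 + 7528 × (3.1/8192) V
      = 0.6 + 2.84873 = 3.44873 V.

3.449 V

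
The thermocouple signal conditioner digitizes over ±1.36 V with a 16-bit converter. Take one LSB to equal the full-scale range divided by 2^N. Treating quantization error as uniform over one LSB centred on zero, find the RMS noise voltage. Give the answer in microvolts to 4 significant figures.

Full-scale range = 1.36 V − (-1.36 V) = 2.72 V.
LSB = 2.72 V ÷ 2^16 = 2.72/65536 V = 41.5039 µV.
RMS of a uniform error over width LSB is LSB/√12 = 11.98 µV.

11.98 µV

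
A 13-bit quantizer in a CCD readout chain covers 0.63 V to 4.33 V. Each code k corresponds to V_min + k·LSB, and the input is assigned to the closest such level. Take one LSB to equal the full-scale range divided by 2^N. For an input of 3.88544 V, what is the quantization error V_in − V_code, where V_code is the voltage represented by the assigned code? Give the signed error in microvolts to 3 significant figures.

Range = 4.33 − (0.63) = 3.7 V. LSB = 3.7 V / 2^13 ≈ 451.7 µV.
Position in LSBs: (3.88544 − (0.63)) × 8192/3.7 = 7207.7201; rounding gives k = 7208.
V_code = V_min + k × range/2^13 = 0.63 + 7208 × 3.7/8192 = 3.885566406 V.
Error = V_in − V_code = 3.88544 − (3.885566406) = −126 µV.

−126 µV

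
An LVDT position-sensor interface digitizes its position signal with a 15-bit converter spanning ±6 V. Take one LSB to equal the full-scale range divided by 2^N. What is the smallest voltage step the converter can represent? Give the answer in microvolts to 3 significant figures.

Range = 6 − (-6) = 12 V.
Number of codes = 2^15 = 32768.
Step size = 12/32768 V = 366 µV.

366 µV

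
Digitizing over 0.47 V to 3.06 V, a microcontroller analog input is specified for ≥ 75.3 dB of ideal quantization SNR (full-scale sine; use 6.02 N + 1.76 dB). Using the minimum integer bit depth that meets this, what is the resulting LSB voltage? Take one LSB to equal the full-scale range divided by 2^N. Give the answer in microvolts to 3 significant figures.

316 µV

Full-scale range = 3.06 V − (0.47 V) = 2.59 V.
Solving 6.02 N ≥ 75.3 − 1.76: N ≥ 12.216. Round up → N = 13.
Step size = 2.59/8192 V = 316 µV.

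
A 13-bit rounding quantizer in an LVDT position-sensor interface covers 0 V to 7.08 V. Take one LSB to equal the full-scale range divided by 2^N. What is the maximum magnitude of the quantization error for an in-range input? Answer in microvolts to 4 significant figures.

Full-scale range = 7.08 V.
Step size = 7.08/8192 V = 0.864258 mV.
A rounding quantizer has |error| ≤ LSB/2 = 432.1 µV.

432.1 µV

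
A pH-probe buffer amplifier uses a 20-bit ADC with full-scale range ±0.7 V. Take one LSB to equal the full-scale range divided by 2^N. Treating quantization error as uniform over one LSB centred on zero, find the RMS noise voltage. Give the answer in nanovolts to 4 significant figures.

Span: 0.7 V − (-0.7 V) = 1.4 V.
LSB = 1.4 V / 2^20 = 1.33514 µV.
σ_q = LSB/√12 = 1.33514 µV/3.4641 = 385.4 nV.

385.4 nV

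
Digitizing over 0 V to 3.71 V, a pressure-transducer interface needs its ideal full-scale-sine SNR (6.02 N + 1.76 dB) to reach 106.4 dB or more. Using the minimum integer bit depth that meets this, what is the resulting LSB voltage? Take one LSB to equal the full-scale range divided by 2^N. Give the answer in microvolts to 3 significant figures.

V_FS = 3.71 V.
N ≥ (106.4 − 1.76)/6.02 = 17.382 → N_min = 18.
LSB = 3.71 V ÷ 2^18 = 3.71/262144 V = 14.2 µV.

14.2 µV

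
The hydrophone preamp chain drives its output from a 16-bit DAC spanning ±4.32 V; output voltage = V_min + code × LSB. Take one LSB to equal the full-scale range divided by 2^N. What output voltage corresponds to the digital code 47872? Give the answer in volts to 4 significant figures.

1.991 V

Span: 4.32 V − (-4.32 V) = 8.64 V. LSB = 8.64 V / 2^16.
V_out = -4.32 + 47872 × (8.64/65536) V
      = -4.32 + 6.31125 = 1.99125 V.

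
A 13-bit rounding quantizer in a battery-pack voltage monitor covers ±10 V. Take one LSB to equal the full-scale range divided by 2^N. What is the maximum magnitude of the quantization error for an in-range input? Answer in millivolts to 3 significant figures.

Range = 10 − (-10) = 20 V.
LSB = 20 V ÷ 2^13 = 20/8192 V = 2.4414 mV.
|e|_max = LSB/2 = 1.22 mV.

1.22 mV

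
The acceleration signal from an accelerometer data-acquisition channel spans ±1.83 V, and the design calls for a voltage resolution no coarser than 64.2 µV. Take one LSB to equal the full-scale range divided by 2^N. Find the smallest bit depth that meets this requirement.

The full-scale span is 1.83 − (-1.83) = 3.66 V.
Levels needed ≥ 3.66/64.2 µV = 57010. 2^16 = 65536 suffices, so N_min = 16.

16 bits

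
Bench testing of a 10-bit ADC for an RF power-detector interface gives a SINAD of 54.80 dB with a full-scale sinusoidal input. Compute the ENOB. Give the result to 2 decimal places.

8.81 bits

Inverting SNR = 6.02 N + 1.76: N_eff = (54.80 − 1.76)/6.02 = 8.8106.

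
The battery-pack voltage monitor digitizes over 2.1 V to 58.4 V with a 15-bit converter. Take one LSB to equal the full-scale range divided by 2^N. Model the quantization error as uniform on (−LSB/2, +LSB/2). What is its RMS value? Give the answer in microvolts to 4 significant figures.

496.0 µV

Span: 58.4 V − (2.1 V) = 56.3 V.
One LSB is 56.3 V / 32768 = 1.71814 mV.
σ_q = LSB/√12 = 1.71814 mV/3.4641 = 496.0 µV.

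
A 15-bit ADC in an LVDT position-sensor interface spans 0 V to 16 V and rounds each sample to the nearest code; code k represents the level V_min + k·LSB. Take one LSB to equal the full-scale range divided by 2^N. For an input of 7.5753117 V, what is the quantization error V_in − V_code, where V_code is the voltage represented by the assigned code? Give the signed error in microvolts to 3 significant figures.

+116 µV

Span = 16 V. LSB = 16 V / 2^15 ≈ 488.3 µV.
(7.5753117 − (0)) / LSB = 7.5753117 × 32768/16 = 15514.2384. Nearest integer: k = 15514.
V_code = V_min + k × range/2^15 = 0 + 15514 × 16/32768 = 7.5751953125 V.
Error = V_in − V_code = 7.5753117 − (7.5751953125) = +116 µV.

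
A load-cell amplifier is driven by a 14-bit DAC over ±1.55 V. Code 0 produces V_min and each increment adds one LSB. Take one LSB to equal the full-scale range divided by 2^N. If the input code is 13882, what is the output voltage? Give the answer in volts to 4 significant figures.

Range = 1.55 − (-1.55) = 3.1 V. LSB = 3.1 V / 2^14.
V_out = -1.55 + 13882 × (3.1/16384) V
      = -1.55 V + 2.62660 V = 1.07660 V.

1.077 V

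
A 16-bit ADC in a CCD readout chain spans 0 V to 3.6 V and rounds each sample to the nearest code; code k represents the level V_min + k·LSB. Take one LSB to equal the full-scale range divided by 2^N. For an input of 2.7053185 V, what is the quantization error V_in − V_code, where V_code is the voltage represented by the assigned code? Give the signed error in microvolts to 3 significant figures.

−9.87 µV

Span = 3.6 V. LSB = 3.6 V / 2^16 ≈ 54.93 µV.
(V_in − V_min)/LSB = (2.7053185 − (0)) × 65536/3.6 = 49248.8203 → nearest code k = 49249.
Reconstructed level: 0 + 49249 × 3.6/65536 V = 2.7053283691 V.
V_in − V_code = 2.7053185 − (2.7053283691) = −9.87 µV.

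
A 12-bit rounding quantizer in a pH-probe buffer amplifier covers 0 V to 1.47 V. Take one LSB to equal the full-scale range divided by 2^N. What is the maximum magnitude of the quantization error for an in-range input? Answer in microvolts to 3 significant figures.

179 µV

Full-scale range = 1.47 V.
Step size = 1.47/4096 V = 358.89 µV.
|e|_max = LSB/2 = 179 µV.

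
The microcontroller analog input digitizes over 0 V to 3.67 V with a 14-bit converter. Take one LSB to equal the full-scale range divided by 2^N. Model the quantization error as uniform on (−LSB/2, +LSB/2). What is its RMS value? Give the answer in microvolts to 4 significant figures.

Full-scale range = 3.67 V.
Step size = 3.67/16384 V = 223.999 µV.
RMS of a uniform error over width LSB is LSB/√12 = 64.66 µV.

64.66 µV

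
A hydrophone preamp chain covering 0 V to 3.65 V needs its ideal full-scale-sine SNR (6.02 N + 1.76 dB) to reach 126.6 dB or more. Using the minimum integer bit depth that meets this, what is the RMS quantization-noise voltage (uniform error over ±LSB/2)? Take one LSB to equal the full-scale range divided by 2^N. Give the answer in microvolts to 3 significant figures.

V_FS = 3.65 V.
Solving 6.02 N ≥ 126.6 − 1.76: N ≥ 20.738. Round up → N = 21.
LSB = 3.65 V / 2^21 = 1.7405 µV.
σ_q = LSB/√12 = 1.7405 µV/3.4641 = 0.502 µV.

0.502 µV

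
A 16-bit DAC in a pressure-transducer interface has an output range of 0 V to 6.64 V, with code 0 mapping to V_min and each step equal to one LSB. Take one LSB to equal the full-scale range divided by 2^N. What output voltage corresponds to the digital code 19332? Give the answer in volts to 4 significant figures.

V_FS = 6.64 V. LSB = 6.64 V / 2^16.
V_out = 0 + 19332 × (6.64/65536) V
      = 0 + 1.95869 = 1.95869 V.

1.959 V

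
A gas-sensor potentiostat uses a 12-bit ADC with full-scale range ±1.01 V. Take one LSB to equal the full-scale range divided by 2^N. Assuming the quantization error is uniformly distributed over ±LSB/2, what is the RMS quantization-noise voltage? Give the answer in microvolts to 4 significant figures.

Range = 1.01 − (-1.01) = 2.02 V.
Step size = 2.02/4096 V = 493.164 µV.
For a uniform distribution on [−LSB/2, +LSB/2], V_rms = LSB/√12 = 493.164 µV/3.4641 = 142.4 µV.

142.4 µV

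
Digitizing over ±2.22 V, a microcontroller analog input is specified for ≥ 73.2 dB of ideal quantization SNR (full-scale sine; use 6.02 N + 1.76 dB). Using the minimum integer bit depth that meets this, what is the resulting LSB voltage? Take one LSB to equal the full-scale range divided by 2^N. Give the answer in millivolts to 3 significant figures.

Full-scale range = 2.22 V − (-2.22 V) = 4.44 V.
N ≥ (73.2 − 1.76)/6.02 = 11.867 → N_min = 12.
LSB = 4.44 V ÷ 2^12 = 4.44/4096 V = 1.08 mV.

1.08 mV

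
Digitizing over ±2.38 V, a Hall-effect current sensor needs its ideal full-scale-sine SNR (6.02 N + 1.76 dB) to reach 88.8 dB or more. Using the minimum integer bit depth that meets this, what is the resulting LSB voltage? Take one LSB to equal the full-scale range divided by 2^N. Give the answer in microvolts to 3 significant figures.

Range = 2.38 − (-2.38) = 4.76 V.
Solving 6.02 N ≥ 88.8 − 1.76: N ≥ 14.458. Round up → N = 15.
One LSB is 4.76 V / 32768 = 145 µV.

145 µV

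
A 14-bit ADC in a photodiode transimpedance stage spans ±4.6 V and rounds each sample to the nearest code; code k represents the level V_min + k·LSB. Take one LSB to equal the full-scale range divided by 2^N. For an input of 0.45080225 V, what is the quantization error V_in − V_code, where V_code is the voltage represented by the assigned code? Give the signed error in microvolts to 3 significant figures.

Span: 4.6 V − (-4.6 V) = 9.2 V. LSB = 9.2 V / 2^14 ≈ 0.5615 mV.
Position in LSBs: (0.45080225 − (-4.6)) × 16384/9.2 = 8994.8200; rounding gives k = 8995.
V_code = -4.6 + (8995/16384) × 9.2 = 0.45090332031 V.
V_in − V_code = 0.45080225 − (0.45090332031) = −101 µV.

−101 µV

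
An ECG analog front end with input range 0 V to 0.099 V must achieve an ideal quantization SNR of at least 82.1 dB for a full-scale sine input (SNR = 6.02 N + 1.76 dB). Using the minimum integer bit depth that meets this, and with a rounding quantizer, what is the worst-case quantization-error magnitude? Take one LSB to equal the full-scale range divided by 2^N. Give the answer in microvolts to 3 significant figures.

3.02 µV

Span = 0.099 V.
Solving 6.02 N ≥ 82.1 − 1.76: N ≥ 13.346. Round up → N = 14.
Step size = 0.099/16384 V = 6.0425 µV.
Max error for round-to-nearest is LSB/2 = 3.02 µV.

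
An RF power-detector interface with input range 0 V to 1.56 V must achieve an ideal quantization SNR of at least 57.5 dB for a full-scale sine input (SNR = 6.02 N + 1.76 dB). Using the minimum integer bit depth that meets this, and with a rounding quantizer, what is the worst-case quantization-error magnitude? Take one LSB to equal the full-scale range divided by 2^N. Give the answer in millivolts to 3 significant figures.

Span = 1.56 V.
Solving 6.02 N ≥ 57.5 − 1.76: N ≥ 9.259. Round up → N = 10.
One LSB is 1.56 V / 1024 = 1.5234 mV.
Half an LSB is 0.762 mV.

0.762 mV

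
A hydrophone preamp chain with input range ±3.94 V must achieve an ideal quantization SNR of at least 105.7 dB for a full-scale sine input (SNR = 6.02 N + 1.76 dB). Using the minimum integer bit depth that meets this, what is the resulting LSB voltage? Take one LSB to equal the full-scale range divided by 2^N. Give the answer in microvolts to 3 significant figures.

30.1 µV

Range = 3.94 − (-3.94) = 7.88 V.
N ≥ (105.7 − 1.76)/6.02 = 17.266 → N_min = 18.
LSB = 7.88 V / 2^18 = 30.1 µV.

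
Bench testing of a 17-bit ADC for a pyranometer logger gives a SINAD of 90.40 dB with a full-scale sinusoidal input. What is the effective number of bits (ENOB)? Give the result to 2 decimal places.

Inverting SNR = 6.02 N + 1.76: N_eff = (90.40 − 1.76)/6.02 = 14.7243.

14.72 bits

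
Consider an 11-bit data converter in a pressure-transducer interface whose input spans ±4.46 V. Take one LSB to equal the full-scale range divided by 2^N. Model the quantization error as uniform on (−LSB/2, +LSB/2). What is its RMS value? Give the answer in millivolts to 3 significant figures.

Span: 4.46 V − (-4.46 V) = 8.92 V.
Step size = 8.92/2048 V = 4.3555 mV.
σ_q = LSB/√12 = 4.3555 mV/3.4641 = 1.26 mV.

1.26 mV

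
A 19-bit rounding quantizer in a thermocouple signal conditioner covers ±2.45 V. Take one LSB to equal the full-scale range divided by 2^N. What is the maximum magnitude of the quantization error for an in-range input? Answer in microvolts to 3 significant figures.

4.67 µV

Span: 2.45 V − (-2.45 V) = 4.9 V.
One LSB is 4.9 V / 524288 = 9.3460 µV.
|e|_max = LSB/2 = 4.67 µV.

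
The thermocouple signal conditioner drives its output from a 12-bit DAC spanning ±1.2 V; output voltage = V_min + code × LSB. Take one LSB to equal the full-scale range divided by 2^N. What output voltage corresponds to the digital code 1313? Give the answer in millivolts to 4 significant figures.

Full-scale range = 1.2 V − (-1.2 V) = 2.4 V. LSB = 2.4 V / 2^12.
V_out = -1.2 + 1313 × (2.4/4096) V
      = -1.2 V + 0.769336 V = -0.430664 V.

-430.7 mV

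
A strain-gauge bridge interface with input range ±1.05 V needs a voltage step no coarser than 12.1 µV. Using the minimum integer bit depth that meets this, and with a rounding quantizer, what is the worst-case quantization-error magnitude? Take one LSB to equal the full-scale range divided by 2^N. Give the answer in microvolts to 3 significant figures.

Range = 1.05 − (-1.05) = 2.1 V.
Required number of levels: 2.1/12.1 µV = 173550; smallest N with 2^N ≥ that is 18.
LSB = 2.1 V ÷ 2^18 = 2.1/262144 V = 8.0109 µV.
Half an LSB is 4.01 µV.

4.01 µV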